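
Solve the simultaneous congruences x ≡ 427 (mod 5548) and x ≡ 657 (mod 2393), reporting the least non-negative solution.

12372467

Write x = 427 + 5548·k. Then 5548·k ≡ 657 − 427 ≡ 230 (mod 2393).
Need 5548⁻¹ mod 2393. Extended Euclid on (2393, 762):
2393 = 3*762 + 107
762 = 7*107 + 13
107 = 8*13 + 3
13 = 4*3 + 1
3 = 3*1 + 0
Back-substitute:
1 = 13 − 4·3
1 = −4·107 + 33·13
1 = 33·762 − 235·107
1 = −235·2393 + 738·762
5548⁻¹ ≡ 738 (mod 2393), so k ≡ 738·230 ≡ 2230 (mod 2393).
x = 427 + 5548·2230 = 12372467.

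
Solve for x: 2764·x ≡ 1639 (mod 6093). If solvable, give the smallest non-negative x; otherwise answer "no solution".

2701

First find gcd(2764, 6093):
6093 = 2×2764 + 565
2764 = 4×565 + 504
565 = 1×504 + 61
504 = 8×61 + 16
61 = 3×16 + 13
16 = 1×13 + 3
13 = 4×3 + 1
3 = 3×1 + 0
gcd = 1, so a unique solution mod 6093 exists.
Back-substitute for the Bézout coefficients:
1 = 13 − 4·3
1 = −4·16 + 5·13
1 = 5·61 − 19·16
1 = −19·504 + 157·61
1 = 157·565 − 176·504
1 = −176·2764 + 861·565
1 = 861·6093 − 1898·2764
So 2764·(-1898) ≡ 1 (mod 6093), giving 2764⁻¹ ≡ 4195.
x ≡ 2764⁻¹·1639 ≡ 4195·1639 ≡ 2701 (mod 6093).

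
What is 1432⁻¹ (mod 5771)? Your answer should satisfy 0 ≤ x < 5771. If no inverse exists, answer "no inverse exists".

1342

Run Euclid on (5771, 1432):
5771 = 4×1432 + 43
1432 = 33×43 + 13
43 = 3×13 + 4
13 = 3×4 + 1
4 = 4×1 + 0
gcd = 1, so the inverse exists. Back-substitute:
1 = 13 − 3·4
1 = −3·43 + 10·13
1 = 10·1432 − 333·43
1 = −333·5771 + 1342·1432
So 1432·1342 ≡ 1 (mod 5771).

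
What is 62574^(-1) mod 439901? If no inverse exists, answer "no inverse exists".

73823

gcd(439901, 62574) by repeated division:
439901 = 7×62574 + 1883
62574 = 33×1883 + 435
1883 = 4×435 + 143
435 = 3×143 + 6
143 = 23×6 + 5
6 = 1×5 + 1
5 = 5×1 + 0
The gcd is 1. Working backward:
1 = 6 − 5
1 = −143 + 24·6
1 = 24·435 − 73·143
1 = −73·1883 + 316·435
1 = 316·62574 − 10501·1883
1 = −10501·439901 + 73823·62574
So 62574·73823 ≡ 1 (mod 439901).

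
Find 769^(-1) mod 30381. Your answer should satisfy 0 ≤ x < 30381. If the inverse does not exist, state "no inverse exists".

24850

Run Euclid on (30381, 769):
30381 = 39×769 + 390
769 = 1×390 + 379
390 = 1×379 + 11
379 = 34×11 + 5
11 = 2×5 + 1
5 = 5×1 + 0
gcd = 1, so the inverse exists. Back-substitute:
1 = 11 − 2·5
1 = −2·379 + 69·11
1 = 69·390 − 71·379
1 = −71·769 + 140·390
1 = 140·30381 − 5531·769
Hence 769⁻¹ ≡ -5531 ≡ 24850 (mod 30381).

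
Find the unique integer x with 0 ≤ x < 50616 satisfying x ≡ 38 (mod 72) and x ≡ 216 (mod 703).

1622

Write x = 38 + 72·k. Then 72·k ≡ 216 − 38 ≡ 178 (mod 703).
Need 72⁻¹ mod 703. Extended Euclid on (703, 72):
703 = 9·72 + 55
72 = 1·55 + 17
55 = 3·17 + 4
17 = 4·4 + 1
4 = 4·1 + 0
Back-substitute:
1 = 17 − 4·4
1 = −4·55 + 13·17
1 = 13·72 − 17·55
1 = −17·703 + 166·72
72⁻¹ ≡ 166 (mod 703), so k ≡ 166·178 ≡ 22 (mod 703).
x = 38 + 72·22 = 1622.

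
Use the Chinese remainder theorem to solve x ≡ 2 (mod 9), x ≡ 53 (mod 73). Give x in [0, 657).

272

Write x = 2 + 9·k. Then 9·k ≡ 53 − 2 ≡ 51 (mod 73).
Need 9⁻¹ mod 73. Extended Euclid on (73, 9):
73 = 8×9 + 1
9 = 9×1 + 0
Back-substitute:
1 = 73 − 8·9
9⁻¹ ≡ 65 (mod 73), so k ≡ 65·51 ≡ 30 (mod 73).
x = 2 + 9·30 = 272.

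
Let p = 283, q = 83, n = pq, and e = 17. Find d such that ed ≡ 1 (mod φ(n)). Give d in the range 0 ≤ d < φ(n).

φ(n) = (p−1)(q−1) = 282·82 = 23124.
Need d with 17·d ≡ 1 (mod 23124). Apply the extended Euclidean algorithm:
23124 = 1360*17 + 4
17 = 4*4 + 1
4 = 4*1 + 0
Back-substitute:
1 = 17 − 4·4
1 = −4·23124 + 5441·17
So 17·5441 ≡ 1 (mod 23124), hence d = 5441.

5441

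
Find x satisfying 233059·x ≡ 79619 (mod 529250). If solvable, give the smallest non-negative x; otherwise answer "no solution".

First find gcd(233059, 529250):
529250 = 2·233059 + 63132
233059 = 3·63132 + 43663
63132 = 1·43663 + 19469
43663 = 2·19469 + 4725
19469 = 4·4725 + 569
4725 = 8·569 + 173
569 = 3·173 + 50
173 = 3·50 + 23
50 = 2·23 + 4
23 = 5·4 + 3
4 = 1·3 + 1
3 = 3·1 + 0
gcd = 1, so a unique solution mod 529250 exists.
Back-substitute for the Bézout coefficients:
1 = 4 − 3
1 = −23 + 6·4
1 = 6·50 − 13·23
1 = −13·173 + 45·50
1 = 45·569 − 148·173
1 = −148·4725 + 1229·569
1 = 1229·19469 − 5064·4725
1 = −5064·43663 + 11357·19469
1 = 11357·63132 − 16421·43663
1 = −16421·233059 + 60620·63132
1 = 60620·529250 − 137661·233059
So 233059·(-137661) ≡ 1 (mod 529250), giving 233059⁻¹ ≡ 391589.
x ≡ 233059⁻¹·79619 ≡ 391589·79619 ≡ 336341 (mod 529250).

336341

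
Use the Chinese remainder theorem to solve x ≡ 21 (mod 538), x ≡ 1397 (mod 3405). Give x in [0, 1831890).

Write x = 21 + 538·k. Then 538·k ≡ 1397 − 21 ≡ 1376 (mod 3405).
Need 538⁻¹ mod 3405. Extended Euclid on (3405, 538):
3405 = 6×538 + 177
538 = 3×177 + 7
177 = 25×7 + 2
7 = 3×2 + 1
2 = 2×1 + 0
Back-substitute:
1 = 7 − 3·2
1 = −3·177 + 76·7
1 = 76·538 − 231·177
1 = −231·3405 + 1462·538
538⁻¹ ≡ 1462 (mod 3405), so k ≡ 1462·1376 ≡ 2762 (mod 3405).
x = 21 + 538·2762 = 1485977.

1485977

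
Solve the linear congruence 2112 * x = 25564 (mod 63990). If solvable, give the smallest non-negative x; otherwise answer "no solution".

no solution

gcd(2112, 63990):
63990 = 30×2112 + 630
2112 = 3×630 + 222
630 = 2×222 + 186
222 = 1×186 + 36
186 = 5×36 + 6
36 = 6×6 + 0
gcd = 6, but 6 ∤ 25564, so the congruence has no solution.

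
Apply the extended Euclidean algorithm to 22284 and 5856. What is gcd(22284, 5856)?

Euclidean algorithm:
22284 = 3×5856 + 4716
5856 = 1×4716 + 1140
4716 = 4×1140 + 156
1140 = 7×156 + 48
156 = 3×48 + 12
48 = 4×12 + 0
gcd(22284, 5856) = 12.
Express as a combination:
12 = 156 − 3·48
12 = −3·1140 + 22·156
12 = 22·4716 − 91·1140
12 = −91·5856 + 113·4716
12 = 113·22284 − 430·5856
So 12 = (113)·22284 + (-430)·5856.

12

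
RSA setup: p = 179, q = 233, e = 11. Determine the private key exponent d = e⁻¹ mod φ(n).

18771

φ(n) = (p−1)(q−1) = 178·232 = 41296.
Need d with 11·d ≡ 1 (mod 41296). Apply the extended Euclidean algorithm:
41296 = 3754*11 + 2
11 = 5*2 + 1
2 = 2*1 + 0
Back-substitute:
1 = 11 − 5·2
1 = −5·41296 + 18771·11
So 11·18771 ≡ 1 (mod 41296), hence d = 18771.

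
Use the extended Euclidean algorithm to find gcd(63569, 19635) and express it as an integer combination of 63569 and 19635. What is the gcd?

11

Euclidean algorithm:
63569 = 3·19635 + 4664
19635 = 4·4664 + 979
4664 = 4·979 + 748
979 = 1·748 + 231
748 = 3·231 + 55
231 = 4·55 + 11
55 = 5·11 + 0
gcd(63569, 19635) = 11.
Back-substituting:
11 = 231 − 4·55
11 = −4·748 + 13·231
11 = 13·979 − 17·748
11 = −17·4664 + 81·979
11 = 81·19635 − 341·4664
11 = −341·63569 + 1104·19635
So 11 = (-341)·63569 + (1104)·19635.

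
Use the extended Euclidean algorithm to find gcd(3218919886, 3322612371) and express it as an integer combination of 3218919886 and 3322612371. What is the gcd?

13

Repeated division:
3322612371 = 1*3218919886 + 103692485
3218919886 = 31*103692485 + 4452851
103692485 = 23*4452851 + 1276912
4452851 = 3*1276912 + 622115
1276912 = 2*622115 + 32682
622115 = 19*32682 + 1157
32682 = 28*1157 + 286
1157 = 4*286 + 13
286 = 22*13 + 0
gcd(3218919886, 3322612371) = 13.
Working backward:
13 = 1157 − 4·286
13 = −4·32682 + 113·1157
13 = 113·622115 − 2151·32682
13 = −2151·1276912 + 4415·622115
13 = 4415·4452851 − 15396·1276912
13 = −15396·103692485 + 358523·4452851
13 = 358523·3218919886 − 11129609·103692485
13 = −11129609·3322612371 + 11488132·3218919886
So 13 = (-11129609)·3322612371 + (11488132)·3218919886.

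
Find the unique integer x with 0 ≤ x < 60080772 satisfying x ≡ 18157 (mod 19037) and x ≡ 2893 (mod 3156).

26289217

Write x = 18157 + 19037·k. Then 19037·k ≡ 2893 − 18157 ≡ 516 (mod 3156).
Need 19037⁻¹ mod 3156. Extended Euclid on (3156, 101):
3156 = 31·101 + 25
101 = 4·25 + 1
25 = 25·1 + 0
Back-substitute:
1 = 101 − 4·25
1 = −4·3156 + 125·101
19037⁻¹ ≡ 125 (mod 3156), so k ≡ 125·516 ≡ 1380 (mod 3156).
x = 18157 + 19037·1380 = 26289217.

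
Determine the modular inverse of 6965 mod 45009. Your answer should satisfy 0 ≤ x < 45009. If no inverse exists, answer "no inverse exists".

41849

Extended Euclidean algorithm:
45009 = 6*6965 + 3219
6965 = 2*3219 + 527
3219 = 6*527 + 57
527 = 9*57 + 14
57 = 4*14 + 1
14 = 14*1 + 0
The gcd is 1. Working backward:
1 = 57 − 4·14
1 = −4·527 + 37·57
1 = 37·3219 − 226·527
1 = −226·6965 + 489·3219
1 = 489·45009 − 3160·6965
Thus 6965·(-3160) ≡ 1 (mod 45009); reducing, -3160 mod 45009 = 41849.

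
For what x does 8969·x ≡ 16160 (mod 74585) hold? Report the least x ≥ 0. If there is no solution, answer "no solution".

67510

First find gcd(8969, 74585):
74585 = 8*8969 + 2833
8969 = 3*2833 + 470
2833 = 6*470 + 13
470 = 36*13 + 2
13 = 6*2 + 1
2 = 2*1 + 0
gcd = 1, so a unique solution mod 74585 exists.
Back-substitute for the Bézout coefficients:
1 = 13 − 6·2
1 = −6·470 + 217·13
1 = 217·2833 − 1308·470
1 = −1308·8969 + 4141·2833
1 = 4141·74585 − 34436·8969
So 8969·(-34436) ≡ 1 (mod 74585), giving 8969⁻¹ ≡ 40149.
x ≡ 8969⁻¹·16160 ≡ 40149·16160 ≡ 67510 (mod 74585).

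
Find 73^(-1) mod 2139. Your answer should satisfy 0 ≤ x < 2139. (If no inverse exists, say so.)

1846

Extended Euclidean algorithm:
2139 = 29×73 + 22
73 = 3×22 + 7
22 = 3×7 + 1
7 = 7×1 + 0
Since gcd(73, 2139) = 1, back-substitute to write 1 as a combination:
1 = 22 − 3·7
1 = −3·73 + 10·22
1 = 10·2139 − 293·73
Hence 73⁻¹ ≡ -293 ≡ 1846 (mod 2139).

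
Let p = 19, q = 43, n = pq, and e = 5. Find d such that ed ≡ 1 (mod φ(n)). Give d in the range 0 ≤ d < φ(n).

φ(n) = (p−1)(q−1) = 18·42 = 756.
Need d with 5·d ≡ 1 (mod 756). Apply the extended Euclidean algorithm:
756 = 151*5 + 1
5 = 5*1 + 0
Back-substitute:
1 = 756 − 151·5
So 5·(-151) ≡ 1 (mod 756), hence d ≡ -151 ≡ 605 (mod 756).

605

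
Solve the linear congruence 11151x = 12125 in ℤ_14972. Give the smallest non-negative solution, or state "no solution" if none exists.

5651

First find gcd(11151, 14972):
14972 = 1·11151 + 3821
11151 = 2·3821 + 3509
3821 = 1·3509 + 312
3509 = 11·312 + 77
312 = 4·77 + 4
77 = 19·4 + 1
4 = 4·1 + 0
gcd = 1, so a unique solution mod 14972 exists.
Back-substitute for the Bézout coefficients:
1 = 77 − 19·4
1 = −19·312 + 77·77
1 = 77·3509 − 866·312
1 = −866·3821 + 943·3509
1 = 943·11151 − 2752·3821
1 = −2752·14972 + 3695·11151
So 11151·(3695) ≡ 1 (mod 14972), giving 11151⁻¹ ≡ 3695.
x ≡ 11151⁻¹·12125 ≡ 3695·12125 ≡ 5651 (mod 14972).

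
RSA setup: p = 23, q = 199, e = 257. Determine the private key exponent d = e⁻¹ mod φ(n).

φ(n) = (p−1)(q−1) = 22·198 = 4356.
Need d with 257·d ≡ 1 (mod 4356). Apply the extended Euclidean algorithm:
4356 = 16*257 + 244
257 = 1*244 + 13
244 = 18*13 + 10
13 = 1*10 + 3
10 = 3*3 + 1
3 = 3*1 + 0
Back-substitute:
1 = 10 − 3·3
1 = −3·13 + 4·10
1 = 4·244 − 75·13
1 = −75·257 + 79·244
1 = 79·4356 − 1339·257
So 257·(-1339) ≡ 1 (mod 4356), hence d ≡ -1339 ≡ 3017 (mod 4356).

3017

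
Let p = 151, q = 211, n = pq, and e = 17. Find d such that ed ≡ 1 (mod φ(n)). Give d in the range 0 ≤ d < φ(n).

1853

φ(n) = (p−1)(q−1) = 150·210 = 31500.
Need d with 17·d ≡ 1 (mod 31500). Apply the extended Euclidean algorithm:
31500 = 1852*17 + 16
17 = 1*16 + 1
16 = 16*1 + 0
Back-substitute:
1 = 17 − 16
1 = −31500 + 1853·17
So 17·1853 ≡ 1 (mod 31500), hence d = 1853.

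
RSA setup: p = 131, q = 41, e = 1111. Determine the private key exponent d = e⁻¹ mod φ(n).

791

φ(n) = (p−1)(q−1) = 130·40 = 5200.
Need d with 1111·d ≡ 1 (mod 5200). Apply the extended Euclidean algorithm:
5200 = 4*1111 + 756
1111 = 1*756 + 355
756 = 2*355 + 46
355 = 7*46 + 33
46 = 1*33 + 13
33 = 2*13 + 7
13 = 1*7 + 6
7 = 1*6 + 1
6 = 6*1 + 0
Back-substitute:
1 = 7 − 6
1 = −13 + 2·7
1 = 2·33 − 5·13
1 = −5·46 + 7·33
1 = 7·355 − 54·46
1 = −54·756 + 115·355
1 = 115·1111 − 169·756
1 = −169·5200 + 791·1111
So 1111·791 ≡ 1 (mod 5200), hence d = 791.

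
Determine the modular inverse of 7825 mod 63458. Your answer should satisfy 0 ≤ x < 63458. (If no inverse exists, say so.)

Run Euclid on (63458, 7825):
63458 = 8·7825 + 858
7825 = 9·858 + 103
858 = 8·103 + 34
103 = 3·34 + 1
34 = 34·1 + 0
gcd = 1, so the inverse exists. Back-substitute:
1 = 103 − 3·34
1 = −3·858 + 25·103
1 = 25·7825 − 228·858
1 = −228·63458 + 1849·7825
So 7825·1849 ≡ 1 (mod 63458).

1849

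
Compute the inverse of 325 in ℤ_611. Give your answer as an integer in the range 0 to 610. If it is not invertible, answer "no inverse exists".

no inverse exists

Compute gcd(325, 611):
611 = 1·325 + 286
325 = 1·286 + 39
286 = 7·39 + 13
39 = 3·13 + 0
gcd(325, 611) = 13 ≠ 1, so 325 has no multiplicative inverse modulo 611.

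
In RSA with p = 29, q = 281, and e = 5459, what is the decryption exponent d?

6299

φ(n) = (p−1)(q−1) = 28·280 = 7840.
Need d with 5459·d ≡ 1 (mod 7840). Apply the extended Euclidean algorithm:
7840 = 1·5459 + 2381
5459 = 2·2381 + 697
2381 = 3·697 + 290
697 = 2·290 + 117
290 = 2·117 + 56
117 = 2·56 + 5
56 = 11·5 + 1
5 = 5·1 + 0
Back-substitute:
1 = 56 − 11·5
1 = −11·117 + 23·56
1 = 23·290 − 57·117
1 = −57·697 + 137·290
1 = 137·2381 − 468·697
1 = −468·5459 + 1073·2381
1 = 1073·7840 − 1541·5459
So 5459·(-1541) ≡ 1 (mod 7840), hence d ≡ -1541 ≡ 6299 (mod 7840).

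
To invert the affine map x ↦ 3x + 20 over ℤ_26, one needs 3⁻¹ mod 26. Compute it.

9

Extended Euclidean algorithm:
26 = 8·3 + 2
3 = 1·2 + 1
2 = 2·1 + 0
The gcd is 1. Working backward:
1 = 3 − 2
1 = −26 + 9·3
So 3·9 ≡ 1 (mod 26).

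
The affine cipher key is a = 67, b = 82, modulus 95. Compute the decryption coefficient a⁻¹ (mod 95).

78

gcd(95, 67) by repeated division:
95 = 1*67 + 28
67 = 2*28 + 11
28 = 2*11 + 6
11 = 1*6 + 5
6 = 1*5 + 1
5 = 5*1 + 0
The gcd is 1. Working backward:
1 = 6 − 5
1 = −11 + 2·6
1 = 2·28 − 5·11
1 = −5·67 + 12·28
1 = 12·95 − 17·67
So 67·(-17) ≡ 1 (mod 95), and -17 ≡ 78 (mod 95).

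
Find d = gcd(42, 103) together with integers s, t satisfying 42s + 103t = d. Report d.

Repeated division:
103 = 2×42 + 19
42 = 2×19 + 4
19 = 4×4 + 3
4 = 1×3 + 1
3 = 3×1 + 0
gcd(42, 103) = 1.
Express as a combination:
1 = 4 − 3
1 = −19 + 5·4
1 = 5·42 − 11·19
1 = −11·103 + 27·42
So 1 = (-11)·103 + (27)·42.

1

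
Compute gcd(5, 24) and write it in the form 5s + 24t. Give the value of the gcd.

1

Apply Euclid's algorithm to 24 and 5:
24 = 4*5 + 4
5 = 1*4 + 1
4 = 4*1 + 0
gcd(5, 24) = 1.
Working backward:
1 = 5 − 4
1 = −24 + 5·5
So 1 = (-1)·24 + (5)·5.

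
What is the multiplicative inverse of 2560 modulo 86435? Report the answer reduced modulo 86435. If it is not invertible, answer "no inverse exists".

no inverse exists

Euclidean algorithm on 86435, 2560:
86435 = 33*2560 + 1955
2560 = 1*1955 + 605
1955 = 3*605 + 140
605 = 4*140 + 45
140 = 3*45 + 5
45 = 9*5 + 0
The gcd is 5, not 1, hence no inverse exists.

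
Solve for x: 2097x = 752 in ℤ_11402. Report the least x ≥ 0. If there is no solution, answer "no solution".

First find gcd(2097, 11402):
11402 = 5*2097 + 917
2097 = 2*917 + 263
917 = 3*263 + 128
263 = 2*128 + 7
128 = 18*7 + 2
7 = 3*2 + 1
2 = 2*1 + 0
gcd = 1, so a unique solution mod 11402 exists.
Back-substitute for the Bézout coefficients:
1 = 7 − 3·2
1 = −3·128 + 55·7
1 = 55·263 − 113·128
1 = −113·917 + 394·263
1 = 394·2097 − 901·917
1 = −901·11402 + 4899·2097
So 2097·(4899) ≡ 1 (mod 11402), giving 2097⁻¹ ≡ 4899.
x ≡ 2097⁻¹·752 ≡ 4899·752 ≡ 1202 (mod 11402).

1202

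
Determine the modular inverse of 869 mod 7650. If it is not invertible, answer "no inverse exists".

2729

Extended Euclidean algorithm:
7650 = 8×869 + 698
869 = 1×698 + 171
698 = 4×171 + 14
171 = 12×14 + 3
14 = 4×3 + 2
3 = 1×2 + 1
2 = 2×1 + 0
The gcd is 1. Working backward:
1 = 3 − 2
1 = −14 + 5·3
1 = 5·171 − 61·14
1 = −61·698 + 249·171
1 = 249·869 − 310·698
1 = −310·7650 + 2729·869
So 869·2729 ≡ 1 (mod 7650).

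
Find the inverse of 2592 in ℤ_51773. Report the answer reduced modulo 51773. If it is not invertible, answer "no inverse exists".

Extended Euclidean algorithm:
51773 = 19·2592 + 2525
2592 = 1·2525 + 67
2525 = 37·67 + 46
67 = 1·46 + 21
46 = 2·21 + 4
21 = 5·4 + 1
4 = 4·1 + 0
The gcd is 1. Working backward:
1 = 21 − 5·4
1 = −5·46 + 11·21
1 = 11·67 − 16·46
1 = −16·2525 + 603·67
1 = 603·2592 − 619·2525
1 = −619·51773 + 12364·2592
So 2592·12364 ≡ 1 (mod 51773).

12364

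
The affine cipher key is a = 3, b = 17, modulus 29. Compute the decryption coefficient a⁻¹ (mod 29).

10

Run Euclid on (29, 3):
29 = 9·3 + 2
3 = 1·2 + 1
2 = 2·1 + 0
The gcd is 1. Working backward:
1 = 3 − 2
1 = −29 + 10·3
So 3·10 ≡ 1 (mod 29).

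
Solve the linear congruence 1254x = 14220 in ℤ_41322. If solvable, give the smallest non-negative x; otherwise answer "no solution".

First find gcd(1254, 41322):
41322 = 32×1254 + 1194
1254 = 1×1194 + 60
1194 = 19×60 + 54
60 = 1×54 + 6
54 = 9×6 + 0
gcd = 6 and 6 | 14220, so solutions exist. Divide through by 6: 209x ≡ 2370 (mod 6887).
Now find 209⁻¹ mod 6887:
6887 = 32×209 + 199
209 = 1×199 + 10
199 = 19×10 + 9
10 = 1×9 + 1
9 = 9×1 + 0
Back-substitute:
1 = 10 − 9
1 = −199 + 20·10
1 = 20·209 − 21·199
1 = −21·6887 + 692·209
So 209⁻¹ ≡ 692 (mod 6887).
Then x ≡ 692·2370 ≡ 934 (mod 6887); the smallest non-negative solution is x = 934.

934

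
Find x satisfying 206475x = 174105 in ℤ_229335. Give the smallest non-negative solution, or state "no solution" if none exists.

First find gcd(206475, 229335):
229335 = 1×206475 + 22860
206475 = 9×22860 + 735
22860 = 31×735 + 75
735 = 9×75 + 60
75 = 1×60 + 15
60 = 4×15 + 0
gcd = 15 and 15 | 174105, so solutions exist. Divide through by 15: 13765x ≡ 11607 (mod 15289).
Now find 13765⁻¹ mod 15289:
15289 = 1·13765 + 1524
13765 = 9·1524 + 49
1524 = 31·49 + 5
49 = 9·5 + 4
5 = 1·4 + 1
4 = 4·1 + 0
Back-substitute:
1 = 5 − 4
1 = −49 + 10·5
1 = 10·1524 − 311·49
1 = −311·13765 + 2809·1524
1 = 2809·15289 − 3120·13765
So 13765·(-3120) ≡ 1 (mod 15289), i.e. 13765⁻¹ ≡ 12169.
Then x ≡ 12169·11607 ≡ 5801 (mod 15289); the smallest non-negative solution is x = 5801.

5801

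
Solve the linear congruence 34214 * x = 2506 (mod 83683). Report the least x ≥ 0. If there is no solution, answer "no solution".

First find gcd(34214, 83683):
83683 = 2·34214 + 15255
34214 = 2·15255 + 3704
15255 = 4·3704 + 439
3704 = 8·439 + 192
439 = 2·192 + 55
192 = 3·55 + 27
55 = 2·27 + 1
27 = 27·1 + 0
gcd = 1, so a unique solution mod 83683 exists.
Back-substitute for the Bézout coefficients:
1 = 55 − 2·27
1 = −2·192 + 7·55
1 = 7·439 − 16·192
1 = −16·3704 + 135·439
1 = 135·15255 − 556·3704
1 = −556·34214 + 1247·15255
1 = 1247·83683 − 3050·34214
So 34214·(-3050) ≡ 1 (mod 83683), giving 34214⁻¹ ≡ 80633.
x ≡ 34214⁻¹·2506 ≡ 80633·2506 ≡ 55536 (mod 83683).

55536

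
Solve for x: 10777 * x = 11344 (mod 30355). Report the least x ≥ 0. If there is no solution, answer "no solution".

no solution

gcd(10777, 30355):
30355 = 2·10777 + 8801
10777 = 1·8801 + 1976
8801 = 4·1976 + 897
1976 = 2·897 + 182
897 = 4·182 + 169
182 = 1·169 + 13
169 = 13·13 + 0
gcd = 13, but 13 ∤ 11344, so the congruence has no solution.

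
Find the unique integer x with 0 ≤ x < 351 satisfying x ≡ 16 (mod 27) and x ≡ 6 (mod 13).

97

Write x = 16 + 27·k. Then 27·k ≡ 6 − 16 ≡ 3 (mod 13).
Need 27⁻¹ mod 13. Extended Euclid on (13, 1):
13 = 13·1 + 0
27⁻¹ ≡ 1 (mod 13), so k ≡ 1·3 ≡ 3 (mod 13).
x = 16 + 27·3 = 97.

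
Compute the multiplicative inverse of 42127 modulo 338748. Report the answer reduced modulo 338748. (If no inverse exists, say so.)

301783

Extended Euclidean algorithm:
338748 = 8×42127 + 1732
42127 = 24×1732 + 559
1732 = 3×559 + 55
559 = 10×55 + 9
55 = 6×9 + 1
9 = 9×1 + 0
gcd = 1, so the inverse exists. Back-substitute:
1 = 55 − 6·9
1 = −6·559 + 61·55
1 = 61·1732 − 189·559
1 = −189·42127 + 4597·1732
1 = 4597·338748 − 36965·42127
Thus 42127·(-36965) ≡ 1 (mod 338748); reducing, -36965 mod 338748 = 301783.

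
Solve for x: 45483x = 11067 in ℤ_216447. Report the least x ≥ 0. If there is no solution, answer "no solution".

First find gcd(45483, 216447):
216447 = 4×45483 + 34515
45483 = 1×34515 + 10968
34515 = 3×10968 + 1611
10968 = 6×1611 + 1302
1611 = 1×1302 + 309
1302 = 4×309 + 66
309 = 4×66 + 45
66 = 1×45 + 21
45 = 2×21 + 3
21 = 7×3 + 0
gcd = 3 and 3 | 11067, so solutions exist. Divide through by 3: 15161x ≡ 3689 (mod 72149).
Now find 15161⁻¹ mod 72149:
72149 = 4×15161 + 11505
15161 = 1×11505 + 3656
11505 = 3×3656 + 537
3656 = 6×537 + 434
537 = 1×434 + 103
434 = 4×103 + 22
103 = 4×22 + 15
22 = 1×15 + 7
15 = 2×7 + 1
7 = 7×1 + 0
Back-substitute:
1 = 15 − 2·7
1 = −2·22 + 3·15
1 = 3·103 − 14·22
1 = −14·434 + 59·103
1 = 59·537 − 73·434
1 = −73·3656 + 497·537
1 = 497·11505 − 1564·3656
1 = −1564·15161 + 2061·11505
1 = 2061·72149 − 9808·15161
So 15161·(-9808) ≡ 1 (mod 72149), i.e. 15161⁻¹ ≡ 62341.
Then x ≡ 62341·3689 ≡ 37086 (mod 72149); the smallest non-negative solution is x = 37086.

37086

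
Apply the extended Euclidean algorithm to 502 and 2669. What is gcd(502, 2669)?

Euclidean algorithm:
2669 = 5·502 + 159
502 = 3·159 + 25
159 = 6·25 + 9
25 = 2·9 + 7
9 = 1·7 + 2
7 = 3·2 + 1
2 = 2·1 + 0
gcd(502, 2669) = 1.
Back-substituting:
1 = 7 − 3·2
1 = −3·9 + 4·7
1 = 4·25 − 11·9
1 = −11·159 + 70·25
1 = 70·502 − 221·159
1 = −221·2669 + 1175·502
So 1 = (-221)·2669 + (1175)·502.

1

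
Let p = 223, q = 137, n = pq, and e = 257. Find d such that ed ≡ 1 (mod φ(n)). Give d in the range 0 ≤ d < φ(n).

φ(n) = (p−1)(q−1) = 222·136 = 30192.
Need d with 257·d ≡ 1 (mod 30192). Apply the extended Euclidean algorithm:
30192 = 117·257 + 123
257 = 2·123 + 11
123 = 11·11 + 2
11 = 5·2 + 1
2 = 2·1 + 0
Back-substitute:
1 = 11 − 5·2
1 = −5·123 + 56·11
1 = 56·257 − 117·123
1 = −117·30192 + 13745·257
So 257·13745 ≡ 1 (mod 30192), hence d = 13745.

13745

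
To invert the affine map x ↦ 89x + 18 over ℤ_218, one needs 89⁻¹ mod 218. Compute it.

49

Extended Euclidean algorithm:
218 = 2×89 + 40
89 = 2×40 + 9
40 = 4×9 + 4
9 = 2×4 + 1
4 = 4×1 + 0
gcd = 1, so the inverse exists. Back-substitute:
1 = 9 − 2·4
1 = −2·40 + 9·9
1 = 9·89 − 20·40
1 = −20·218 + 49·89
So 89·49 ≡ 1 (mod 218).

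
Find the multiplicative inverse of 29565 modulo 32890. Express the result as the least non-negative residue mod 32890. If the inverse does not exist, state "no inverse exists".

Compute gcd(29565, 32890):
32890 = 1×29565 + 3325
29565 = 8×3325 + 2965
3325 = 1×2965 + 360
2965 = 8×360 + 85
360 = 4×85 + 20
85 = 4×20 + 5
20 = 4×5 + 0
gcd(29565, 32890) = 5 ≠ 1, so 29565 has no multiplicative inverse modulo 32890.

no inverse exists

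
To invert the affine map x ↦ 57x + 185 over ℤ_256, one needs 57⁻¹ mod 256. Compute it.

Run Euclid on (256, 57):
256 = 4·57 + 28
57 = 2·28 + 1
28 = 28·1 + 0
The gcd is 1. Working backward:
1 = 57 − 2·28
1 = −2·256 + 9·57
So 57·9 ≡ 1 (mod 256).

9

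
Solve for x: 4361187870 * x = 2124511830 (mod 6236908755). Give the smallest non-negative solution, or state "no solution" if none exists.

60100383

First find gcd(4361187870, 6236908755):
6236908755 = 1×4361187870 + 1875720885
4361187870 = 2×1875720885 + 609746100
1875720885 = 3×609746100 + 46482585
609746100 = 13×46482585 + 5472495
46482585 = 8×5472495 + 2702625
5472495 = 2×2702625 + 67245
2702625 = 40×67245 + 12825
67245 = 5×12825 + 3120
12825 = 4×3120 + 345
3120 = 9×345 + 15
345 = 23×15 + 0
gcd = 15 and 15 | 2124511830, so solutions exist. Divide through by 15: 290745858x ≡ 141634122 (mod 415793917).
Now find 290745858⁻¹ mod 415793917:
415793917 = 1*290745858 + 125048059
290745858 = 2*125048059 + 40649740
125048059 = 3*40649740 + 3098839
40649740 = 13*3098839 + 364833
3098839 = 8*364833 + 180175
364833 = 2*180175 + 4483
180175 = 40*4483 + 855
4483 = 5*855 + 208
855 = 4*208 + 23
208 = 9*23 + 1
23 = 23*1 + 0
Back-substitute:
1 = 208 − 9·23
1 = −9·855 + 37·208
1 = 37·4483 − 194·855
1 = −194·180175 + 7797·4483
1 = 7797·364833 − 15788·180175
1 = −15788·3098839 + 134101·364833
1 = 134101·40649740 − 1759101·3098839
1 = −1759101·125048059 + 5411404·40649740
1 = 5411404·290745858 − 12581909·125048059
1 = −12581909·415793917 + 17993313·290745858
So 290745858⁻¹ ≡ 17993313 (mod 415793917).
Then x ≡ 17993313·141634122 ≡ 60100383 (mod 415793917); the smallest non-negative solution is x = 60100383.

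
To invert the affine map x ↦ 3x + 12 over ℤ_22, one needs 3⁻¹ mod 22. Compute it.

Run Euclid on (22, 3):
22 = 7·3 + 1
3 = 3·1 + 0
gcd = 1, so the inverse exists. Back-substitute:
1 = 22 − 7·3
So 3·(-7) ≡ 1 (mod 22), and -7 ≡ 15 (mod 22).

15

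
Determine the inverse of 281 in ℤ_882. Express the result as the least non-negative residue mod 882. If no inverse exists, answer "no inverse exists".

gcd(882, 281) by repeated division:
882 = 3·281 + 39
281 = 7·39 + 8
39 = 4·8 + 7
8 = 1·7 + 1
7 = 7·1 + 0
Since gcd(281, 882) = 1, back-substitute to write 1 as a combination:
1 = 8 − 7
1 = −39 + 5·8
1 = 5·281 − 36·39
1 = −36·882 + 113·281
So 281·113 ≡ 1 (mod 882).

113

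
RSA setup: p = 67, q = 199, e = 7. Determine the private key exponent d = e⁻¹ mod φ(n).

1867

φ(n) = (p−1)(q−1) = 66·198 = 13068.
Need d with 7·d ≡ 1 (mod 13068). Apply the extended Euclidean algorithm:
13068 = 1866·7 + 6
7 = 1·6 + 1
6 = 6·1 + 0
Back-substitute:
1 = 7 − 6
1 = −13068 + 1867·7
So 7·1867 ≡ 1 (mod 13068), hence d = 1867.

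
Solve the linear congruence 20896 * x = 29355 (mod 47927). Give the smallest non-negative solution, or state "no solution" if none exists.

First find gcd(20896, 47927):
47927 = 2×20896 + 6135
20896 = 3×6135 + 2491
6135 = 2×2491 + 1153
2491 = 2×1153 + 185
1153 = 6×185 + 43
185 = 4×43 + 13
43 = 3×13 + 4
13 = 3×4 + 1
4 = 4×1 + 0
gcd = 1, so a unique solution mod 47927 exists.
Back-substitute for the Bézout coefficients:
1 = 13 − 3·4
1 = −3·43 + 10·13
1 = 10·185 − 43·43
1 = −43·1153 + 268·185
1 = 268·2491 − 579·1153
1 = −579·6135 + 1426·2491
1 = 1426·20896 − 4857·6135
1 = −4857·47927 + 11140·20896
So 20896·(11140) ≡ 1 (mod 47927), giving 20896⁻¹ ≡ 11140.
x ≡ 20896⁻¹·29355 ≡ 11140·29355 ≡ 8779 (mod 47927).

8779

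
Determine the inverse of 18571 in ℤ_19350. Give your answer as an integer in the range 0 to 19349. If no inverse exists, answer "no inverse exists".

10681

Extended Euclidean algorithm:
19350 = 1×18571 + 779
18571 = 23×779 + 654
779 = 1×654 + 125
654 = 5×125 + 29
125 = 4×29 + 9
29 = 3×9 + 2
9 = 4×2 + 1
2 = 2×1 + 0
The gcd is 1. Working backward:
1 = 9 − 4·2
1 = −4·29 + 13·9
1 = 13·125 − 56·29
1 = −56·654 + 293·125
1 = 293·779 − 349·654
1 = −349·18571 + 8320·779
1 = 8320·19350 − 8669·18571
Hence 18571⁻¹ ≡ -8669 ≡ 10681 (mod 19350).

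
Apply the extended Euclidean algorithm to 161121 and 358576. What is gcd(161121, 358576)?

1

Euclidean algorithm:
358576 = 2*161121 + 36334
161121 = 4*36334 + 15785
36334 = 2*15785 + 4764
15785 = 3*4764 + 1493
4764 = 3*1493 + 285
1493 = 5*285 + 68
285 = 4*68 + 13
68 = 5*13 + 3
13 = 4*3 + 1
3 = 3*1 + 0
gcd(161121, 358576) = 1.
Express as a combination:
1 = 13 − 4·3
1 = −4·68 + 21·13
1 = 21·285 − 88·68
1 = −88·1493 + 461·285
1 = 461·4764 − 1471·1493
1 = −1471·15785 + 4874·4764
1 = 4874·36334 − 11219·15785
1 = −11219·161121 + 49750·36334
1 = 49750·358576 − 110719·161121
So 1 = (49750)·358576 + (-110719)·161121.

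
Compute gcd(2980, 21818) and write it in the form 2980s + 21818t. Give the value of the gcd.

Repeated division:
21818 = 7·2980 + 958
2980 = 3·958 + 106
958 = 9·106 + 4
106 = 26·4 + 2
4 = 2·2 + 0
gcd(2980, 21818) = 2.
Working backward:
2 = 106 − 26·4
2 = −26·958 + 235·106
2 = 235·2980 − 731·958
2 = −731·21818 + 5352·2980
So 2 = (-731)·21818 + (5352)·2980.

2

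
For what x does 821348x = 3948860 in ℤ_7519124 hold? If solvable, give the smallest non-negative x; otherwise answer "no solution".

First find gcd(821348, 7519124):
7519124 = 9*821348 + 126992
821348 = 6*126992 + 59396
126992 = 2*59396 + 8200
59396 = 7*8200 + 1996
8200 = 4*1996 + 216
1996 = 9*216 + 52
216 = 4*52 + 8
52 = 6*8 + 4
8 = 2*4 + 0
gcd = 4 and 4 | 3948860, so solutions exist. Divide through by 4: 205337x ≡ 987215 (mod 1879781).
Now find 205337⁻¹ mod 1879781:
1879781 = 9*205337 + 31748
205337 = 6*31748 + 14849
31748 = 2*14849 + 2050
14849 = 7*2050 + 499
2050 = 4*499 + 54
499 = 9*54 + 13
54 = 4*13 + 2
13 = 6*2 + 1
2 = 2*1 + 0
Back-substitute:
1 = 13 − 6·2
1 = −6·54 + 25·13
1 = 25·499 − 231·54
1 = −231·2050 + 949·499
1 = 949·14849 − 6874·2050
1 = −6874·31748 + 14697·14849
1 = 14697·205337 − 95056·31748
1 = −95056·1879781 + 870201·205337
So 205337⁻¹ ≡ 870201 (mod 1879781).
Then x ≡ 870201·987215 ≡ 524967 (mod 1879781); the smallest non-negative solution is x = 524967.

524967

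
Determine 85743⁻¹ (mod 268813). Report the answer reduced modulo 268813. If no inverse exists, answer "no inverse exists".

Run Euclid on (268813, 85743):
268813 = 3·85743 + 11584
85743 = 7·11584 + 4655
11584 = 2·4655 + 2274
4655 = 2·2274 + 107
2274 = 21·107 + 27
107 = 3·27 + 26
27 = 1·26 + 1
26 = 26·1 + 0
gcd = 1, so the inverse exists. Back-substitute:
1 = 27 − 26
1 = −107 + 4·27
1 = 4·2274 − 85·107
1 = −85·4655 + 174·2274
1 = 174·11584 − 433·4655
1 = −433·85743 + 3205·11584
1 = 3205·268813 − 10048·85743
So 85743·(-10048) ≡ 1 (mod 268813), and -10048 ≡ 258765 (mod 268813).

258765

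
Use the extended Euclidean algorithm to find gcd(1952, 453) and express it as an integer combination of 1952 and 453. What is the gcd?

Euclidean algorithm:
1952 = 4×453 + 140
453 = 3×140 + 33
140 = 4×33 + 8
33 = 4×8 + 1
8 = 8×1 + 0
gcd(1952, 453) = 1.
Working backward:
1 = 33 − 4·8
1 = −4·140 + 17·33
1 = 17·453 − 55·140
1 = −55·1952 + 237·453
So 1 = (-55)·1952 + (237)·453.

1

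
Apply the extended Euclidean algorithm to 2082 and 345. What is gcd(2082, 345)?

Repeated division:
2082 = 6*345 + 12
345 = 28*12 + 9
12 = 1*9 + 3
9 = 3*3 + 0
gcd(2082, 345) = 3.
Working backward:
3 = 12 − 9
3 = −345 + 29·12
3 = 29·2082 − 175·345
So 3 = (29)·2082 + (-175)·345.

3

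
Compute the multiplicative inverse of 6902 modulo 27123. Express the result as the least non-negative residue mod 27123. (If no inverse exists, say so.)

26396

Extended Euclidean algorithm:
27123 = 3×6902 + 6417
6902 = 1×6417 + 485
6417 = 13×485 + 112
485 = 4×112 + 37
112 = 3×37 + 1
37 = 37×1 + 0
gcd = 1, so the inverse exists. Back-substitute:
1 = 112 − 3·37
1 = −3·485 + 13·112
1 = 13·6417 − 172·485
1 = −172·6902 + 185·6417
1 = 185·27123 − 727·6902
Thus 6902·(-727) ≡ 1 (mod 27123); reducing, -727 mod 27123 = 26396.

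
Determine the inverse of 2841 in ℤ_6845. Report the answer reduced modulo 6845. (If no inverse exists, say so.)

4426

Apply the Euclidean algorithm to 6845 and 2841:
6845 = 2·2841 + 1163
2841 = 2·1163 + 515
1163 = 2·515 + 133
515 = 3·133 + 116
133 = 1·116 + 17
116 = 6·17 + 14
17 = 1·14 + 3
14 = 4·3 + 2
3 = 1·2 + 1
2 = 2·1 + 0
The gcd is 1. Working backward:
1 = 3 − 2
1 = −14 + 5·3
1 = 5·17 − 6·14
1 = −6·116 + 41·17
1 = 41·133 − 47·116
1 = −47·515 + 182·133
1 = 182·1163 − 411·515
1 = −411·2841 + 1004·1163
1 = 1004·6845 − 2419·2841
So 2841·(-2419) ≡ 1 (mod 6845), and -2419 ≡ 4426 (mod 6845).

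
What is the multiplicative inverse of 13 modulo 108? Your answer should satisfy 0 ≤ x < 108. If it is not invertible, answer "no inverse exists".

25

Apply the Euclidean algorithm to 108 and 13:
108 = 8×13 + 4
13 = 3×4 + 1
4 = 4×1 + 0
Since gcd(13, 108) = 1, back-substitute to write 1 as a combination:
1 = 13 − 3·4
1 = −3·108 + 25·13
So 13·25 ≡ 1 (mod 108).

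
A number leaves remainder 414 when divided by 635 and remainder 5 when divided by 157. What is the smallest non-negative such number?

77249

Write x = 414 + 635·k. Then 635·k ≡ 5 − 414 ≡ 62 (mod 157).
Need 635⁻¹ mod 157. Extended Euclid on (157, 7):
157 = 22×7 + 3
7 = 2×3 + 1
3 = 3×1 + 0
Back-substitute:
1 = 7 − 2·3
1 = −2·157 + 45·7
635⁻¹ ≡ 45 (mod 157), so k ≡ 45·62 ≡ 121 (mod 157).
x = 414 + 635·121 = 77249.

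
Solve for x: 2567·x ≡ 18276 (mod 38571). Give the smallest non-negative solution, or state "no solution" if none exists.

23898

First find gcd(2567, 38571):
38571 = 15·2567 + 66
2567 = 38·66 + 59
66 = 1·59 + 7
59 = 8·7 + 3
7 = 2·3 + 1
3 = 3·1 + 0
gcd = 1, so a unique solution mod 38571 exists.
Back-substitute for the Bézout coefficients:
1 = 7 − 2·3
1 = −2·59 + 17·7
1 = 17·66 − 19·59
1 = −19·2567 + 739·66
1 = 739·38571 − 11104·2567
So 2567·(-11104) ≡ 1 (mod 38571), giving 2567⁻¹ ≡ 27467.
x ≡ 2567⁻¹·18276 ≡ 27467·18276 ≡ 23898 (mod 38571).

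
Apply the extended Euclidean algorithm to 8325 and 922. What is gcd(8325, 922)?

1

Euclidean algorithm:
8325 = 9×922 + 27
922 = 34×27 + 4
27 = 6×4 + 3
4 = 1×3 + 1
3 = 3×1 + 0
gcd(8325, 922) = 1.
Back-substituting:
1 = 4 − 3
1 = −27 + 7·4
1 = 7·922 − 239·27
1 = −239·8325 + 2158·922
So 1 = (-239)·8325 + (2158)·922.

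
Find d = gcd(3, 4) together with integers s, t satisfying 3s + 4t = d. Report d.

1

Euclidean algorithm:
4 = 1×3 + 1
3 = 3×1 + 0
gcd(3, 4) = 1.
Back-substituting:
1 = 4 − 3
So 1 = (1)·4 + (-1)·3.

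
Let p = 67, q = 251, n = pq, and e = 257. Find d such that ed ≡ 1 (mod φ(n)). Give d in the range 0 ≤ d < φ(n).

5393

φ(n) = (p−1)(q−1) = 66·250 = 16500.
Need d with 257·d ≡ 1 (mod 16500). Apply the extended Euclidean algorithm:
16500 = 64×257 + 52
257 = 4×52 + 49
52 = 1×49 + 3
49 = 16×3 + 1
3 = 3×1 + 0
Back-substitute:
1 = 49 − 16·3
1 = −16·52 + 17·49
1 = 17·257 − 84·52
1 = −84·16500 + 5393·257
So 257·5393 ≡ 1 (mod 16500), hence d = 5393.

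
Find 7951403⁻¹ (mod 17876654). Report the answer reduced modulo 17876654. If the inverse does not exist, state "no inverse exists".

Run Euclid on (17876654, 7951403):
17876654 = 2*7951403 + 1973848
7951403 = 4*1973848 + 56011
1973848 = 35*56011 + 13463
56011 = 4*13463 + 2159
13463 = 6*2159 + 509
2159 = 4*509 + 123
509 = 4*123 + 17
123 = 7*17 + 4
17 = 4*4 + 1
4 = 4*1 + 0
gcd = 1, so the inverse exists. Back-substitute:
1 = 17 − 4·4
1 = −4·123 + 29·17
1 = 29·509 − 120·123
1 = −120·2159 + 509·509
1 = 509·13463 − 3174·2159
1 = −3174·56011 + 13205·13463
1 = 13205·1973848 − 465349·56011
1 = −465349·7951403 + 1874601·1973848
1 = 1874601·17876654 − 4214551·7951403
Thus 7951403·(-4214551) ≡ 1 (mod 17876654); reducing, -4214551 mod 17876654 = 13662103.

13662103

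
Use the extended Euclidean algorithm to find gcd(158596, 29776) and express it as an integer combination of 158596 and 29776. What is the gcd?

4

Apply Euclid's algorithm to 158596 and 29776:
158596 = 5×29776 + 9716
29776 = 3×9716 + 628
9716 = 15×628 + 296
628 = 2×296 + 36
296 = 8×36 + 8
36 = 4×8 + 4
8 = 2×4 + 0
gcd(158596, 29776) = 4.
Back-substituting:
4 = 36 − 4·8
4 = −4·296 + 33·36
4 = 33·628 − 70·296
4 = −70·9716 + 1083·628
4 = 1083·29776 − 3319·9716
4 = −3319·158596 + 17678·29776
So 4 = (-3319)·158596 + (17678)·29776.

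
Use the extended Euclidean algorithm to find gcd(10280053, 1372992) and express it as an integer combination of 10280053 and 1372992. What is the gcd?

1

Repeated division:
10280053 = 7*1372992 + 669109
1372992 = 2*669109 + 34774
669109 = 19*34774 + 8403
34774 = 4*8403 + 1162
8403 = 7*1162 + 269
1162 = 4*269 + 86
269 = 3*86 + 11
86 = 7*11 + 9
11 = 1*9 + 2
9 = 4*2 + 1
2 = 2*1 + 0
gcd(10280053, 1372992) = 1.
Back-substituting:
1 = 9 − 4·2
1 = −4·11 + 5·9
1 = 5·86 − 39·11
1 = −39·269 + 122·86
1 = 122·1162 − 527·269
1 = −527·8403 + 3811·1162
1 = 3811·34774 − 15771·8403
1 = −15771·669109 + 303460·34774
1 = 303460·1372992 − 622691·669109
1 = −622691·10280053 + 4662297·1372992
So 1 = (-622691)·10280053 + (4662297)·1372992.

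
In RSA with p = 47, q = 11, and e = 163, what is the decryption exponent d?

φ(n) = (p−1)(q−1) = 46·10 = 460.
Need d with 163·d ≡ 1 (mod 460). Apply the extended Euclidean algorithm:
460 = 2×163 + 134
163 = 1×134 + 29
134 = 4×29 + 18
29 = 1×18 + 11
18 = 1×11 + 7
11 = 1×7 + 4
7 = 1×4 + 3
4 = 1×3 + 1
3 = 3×1 + 0
Back-substitute:
1 = 4 − 3
1 = −7 + 2·4
1 = 2·11 − 3·7
1 = −3·18 + 5·11
1 = 5·29 − 8·18
1 = −8·134 + 37·29
1 = 37·163 − 45·134
1 = −45·460 + 127·163
So 163·127 ≡ 1 (mod 460), hence d = 127.

127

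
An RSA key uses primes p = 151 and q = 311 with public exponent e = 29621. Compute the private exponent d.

281

φ(n) = (p−1)(q−1) = 150·310 = 46500.
Need d with 29621·d ≡ 1 (mod 46500). Apply the extended Euclidean algorithm:
46500 = 1·29621 + 16879
29621 = 1·16879 + 12742
16879 = 1·12742 + 4137
12742 = 3·4137 + 331
4137 = 12·331 + 165
331 = 2·165 + 1
165 = 165·1 + 0
Back-substitute:
1 = 331 − 2·165
1 = −2·4137 + 25·331
1 = 25·12742 − 77·4137
1 = −77·16879 + 102·12742
1 = 102·29621 − 179·16879
1 = −179·46500 + 281·29621
So 29621·281 ≡ 1 (mod 46500), hence d = 281.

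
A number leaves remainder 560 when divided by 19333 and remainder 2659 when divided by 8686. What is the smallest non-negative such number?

Write x = 560 + 19333·k. Then 19333·k ≡ 2659 − 560 ≡ 2099 (mod 8686).
Need 19333⁻¹ mod 8686. Extended Euclid on (8686, 1961):
8686 = 4×1961 + 842
1961 = 2×842 + 277
842 = 3×277 + 11
277 = 25×11 + 2
11 = 5×2 + 1
2 = 2×1 + 0
Back-substitute:
1 = 11 − 5·2
1 = −5·277 + 126·11
1 = 126·842 − 383·277
1 = −383·1961 + 892·842
1 = 892·8686 − 3951·1961
19333⁻¹ ≡ 4735 (mod 8686), so k ≡ 4735·2099 ≡ 1981 (mod 8686).
x = 560 + 19333·1981 = 38299233.

38299233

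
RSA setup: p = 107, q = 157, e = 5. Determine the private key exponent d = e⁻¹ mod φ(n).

13229

φ(n) = (p−1)(q−1) = 106·156 = 16536.
Need d with 5·d ≡ 1 (mod 16536). Apply the extended Euclidean algorithm:
16536 = 3307×5 + 1
5 = 5×1 + 0
Back-substitute:
1 = 16536 − 3307·5
So 5·(-3307) ≡ 1 (mod 16536), hence d ≡ -3307 ≡ 13229 (mod 16536).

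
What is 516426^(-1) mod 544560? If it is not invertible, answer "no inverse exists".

Compute gcd(516426, 544560):
544560 = 1·516426 + 28134
516426 = 18·28134 + 10014
28134 = 2·10014 + 8106
10014 = 1·8106 + 1908
8106 = 4·1908 + 474
1908 = 4·474 + 12
474 = 39·12 + 6
12 = 2·6 + 0
Since gcd = 6 > 1, 516426 is not a unit mod 544560.

no inverse exists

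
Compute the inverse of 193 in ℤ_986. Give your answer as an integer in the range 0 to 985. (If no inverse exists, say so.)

751

gcd(986, 193) by repeated division:
986 = 5*193 + 21
193 = 9*21 + 4
21 = 5*4 + 1
4 = 4*1 + 0
Since gcd(193, 986) = 1, back-substitute to write 1 as a combination:
1 = 21 − 5·4
1 = −5·193 + 46·21
1 = 46·986 − 235·193
Hence 193⁻¹ ≡ -235 ≡ 751 (mod 986).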